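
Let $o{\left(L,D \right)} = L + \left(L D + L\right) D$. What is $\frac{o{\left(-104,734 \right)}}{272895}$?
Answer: $- \frac{56107064}{272895} \approx -205.6$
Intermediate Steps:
$o{\left(L,D \right)} = L + D \left(L + D L\right)$ ($o{\left(L,D \right)} = L + \left(D L + L\right) D = L + \left(L + D L\right) D = L + D \left(L + D L\right)$)
$\frac{o{\left(-104,734 \right)}}{272895} = \frac{\left(-104\right) \left(1 + 734 + 734^{2}\right)}{272895} = - 104 \left(1 + 734 + 538756\right) \frac{1}{272895} = \left(-104\right) 539491 \cdot \frac{1}{272895} = \left(-56107064\right) \frac{1}{272895} = - \frac{56107064}{272895}$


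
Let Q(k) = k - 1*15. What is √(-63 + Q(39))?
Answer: I*√39 ≈ 6.245*I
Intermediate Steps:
Q(k) = -15 + k (Q(k) = k - 15 = -15 + k)
√(-63 + Q(39)) = √(-63 + (-15 + 39)) = √(-63 + 24) = √(-39) = I*√39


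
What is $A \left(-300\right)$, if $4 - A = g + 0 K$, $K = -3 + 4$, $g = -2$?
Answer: $-1800$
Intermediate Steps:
$K = 1$
$A = 6$ ($A = 4 - \left(-2 + 0 \cdot 1\right) = 4 - \left(-2 + 0\right) = 4 - -2 = 4 + 2 = 6$)
$A \left(-300\right) = 6 \left(-300\right) = -1800$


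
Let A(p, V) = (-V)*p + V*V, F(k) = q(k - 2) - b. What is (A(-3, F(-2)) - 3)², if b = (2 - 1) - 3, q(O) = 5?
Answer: 4489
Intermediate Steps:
b = -2 (b = 1 - 3 = -2)
F(k) = 7 (F(k) = 5 - 1*(-2) = 5 + 2 = 7)
A(p, V) = V² - V*p (A(p, V) = -V*p + V² = V² - V*p)
(A(-3, F(-2)) - 3)² = (7*(7 - 1*(-3)) - 3)² = (7*(7 + 3) - 3)² = (7*10 - 3)² = (70 - 3)² = 67² = 4489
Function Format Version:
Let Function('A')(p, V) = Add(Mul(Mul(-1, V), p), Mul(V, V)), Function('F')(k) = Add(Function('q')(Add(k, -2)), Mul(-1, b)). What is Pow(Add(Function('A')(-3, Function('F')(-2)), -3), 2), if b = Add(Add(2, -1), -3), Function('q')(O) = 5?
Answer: 4489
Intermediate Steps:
b = -2 (b = Add(1, -3) = -2)
Function('F')(k) = 7 (Function('F')(k) = Add(5, Mul(-1, -2)) = Add(5, 2) = 7)
Function('A')(p, V) = Add(Pow(V, 2), Mul(-1, V, p)) (Function('A')(p, V) = Add(Mul(-1, V, p), Pow(V, 2)) = Add(Pow(V, 2), Mul(-1, V, p)))
Pow(Add(Function('A')(-3, Function('F')(-2)), -3), 2) = Pow(Add(Mul(7, Add(7, Mul(-1, -3))), -3), 2) = Pow(Add(Mul(7, Add(7, 3)), -3), 2) = Pow(Add(Mul(7, 10), -3), 2) = Pow(Add(70, -3), 2) = Pow(67, 2) = 4489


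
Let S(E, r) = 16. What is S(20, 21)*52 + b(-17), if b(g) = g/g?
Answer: 833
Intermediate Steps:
b(g) = 1
S(20, 21)*52 + b(-17) = 16*52 + 1 = 832 + 1 = 833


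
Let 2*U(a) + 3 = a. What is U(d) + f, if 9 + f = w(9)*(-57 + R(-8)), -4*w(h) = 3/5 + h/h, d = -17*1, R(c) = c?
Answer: 7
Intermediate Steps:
d = -17
U(a) = -3/2 + a/2
w(h) = -⅖ (w(h) = -(3/5 + h/h)/4 = -(3*(⅕) + 1)/4 = -(⅗ + 1)/4 = -¼*8/5 = -⅖)
f = 17 (f = -9 - 2*(-57 - 8)/5 = -9 - ⅖*(-65) = -9 + 26 = 17)
U(d) + f = (-3/2 + (½)*(-17)) + 17 = (-3/2 - 17/2) + 17 = -10 + 17 = 7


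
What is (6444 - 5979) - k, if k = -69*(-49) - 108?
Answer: -2808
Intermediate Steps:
k = 3273 (k = 3381 - 108 = 3273)
(6444 - 5979) - k = (6444 - 5979) - 1*3273 = 465 - 3273 = -2808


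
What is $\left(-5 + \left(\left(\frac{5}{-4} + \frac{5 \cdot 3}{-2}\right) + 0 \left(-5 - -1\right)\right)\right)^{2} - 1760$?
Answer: $- \frac{25135}{16} \approx -1570.9$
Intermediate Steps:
$\left(-5 + \left(\left(\frac{5}{-4} + \frac{5 \cdot 3}{-2}\right) + 0 \left(-5 - -1\right)\right)\right)^{2} - 1760 = \left(-5 + \left(\left(5 \left(- \frac{1}{4}\right) + 15 \left(- \frac{1}{2}\right)\right) + 0 \left(-5 + 1\right)\right)\right)^{2} - 1760 = \left(-5 + \left(\left(- \frac{5}{4} - \frac{15}{2}\right) + 0 \left(-4\right)\right)\right)^{2} - 1760 = \left(-5 + \left(- \frac{35}{4} + 0\right)\right)^{2} - 1760 = \left(-5 - \frac{35}{4}\right)^{2} - 1760 = \left(- \frac{55}{4}\right)^{2} - 1760 = \frac{3025}{16} - 1760 = - \frac{25135}{16}$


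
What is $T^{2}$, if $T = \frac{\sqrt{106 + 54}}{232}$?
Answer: $\frac{5}{1682} \approx 0.0029727$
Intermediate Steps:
$T = \frac{\sqrt{10}}{58}$ ($T = \sqrt{160} \cdot \frac{1}{232} = 4 \sqrt{10} \cdot \frac{1}{232} = \frac{\sqrt{10}}{58} \approx 0.054522$)
$T^{2} = \left(\frac{\sqrt{10}}{58}\right)^{2} = \frac{5}{1682}$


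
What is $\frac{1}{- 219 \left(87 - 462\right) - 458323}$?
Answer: $- \frac{1}{376198} \approx -2.6582 \cdot 10^{-6}$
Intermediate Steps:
$\frac{1}{- 219 \left(87 - 462\right) - 458323} = \frac{1}{\left(-219\right) \left(-375\right) - 458323} = \frac{1}{82125 - 458323} = \frac{1}{-376198} = - \frac{1}{376198}$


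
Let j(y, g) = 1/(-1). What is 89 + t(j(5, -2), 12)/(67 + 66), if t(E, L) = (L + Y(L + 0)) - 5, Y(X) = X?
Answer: 624/7 ≈ 89.143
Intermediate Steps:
j(y, g) = -1
t(E, L) = -5 + 2*L (t(E, L) = (L + (L + 0)) - 5 = (L + L) - 5 = 2*L - 5 = -5 + 2*L)
89 + t(j(5, -2), 12)/(67 + 66) = 89 + (-5 + 2*12)/(67 + 66) = 89 + (-5 + 24)/133 = 89 + (1/133)*19 = 89 + ⅐ = 624/7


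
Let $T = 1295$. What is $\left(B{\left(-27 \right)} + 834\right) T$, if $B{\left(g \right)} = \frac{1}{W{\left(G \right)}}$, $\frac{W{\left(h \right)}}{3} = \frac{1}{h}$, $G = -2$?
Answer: $\frac{3237500}{3} \approx 1.0792 \cdot 10^{6}$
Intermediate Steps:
$W{\left(h \right)} = \frac{3}{h}$
$B{\left(g \right)} = - \frac{2}{3}$ ($B{\left(g \right)} = \frac{1}{3 \frac{1}{-2}} = \frac{1}{3 \left(- \frac{1}{2}\right)} = \frac{1}{- \frac{3}{2}} = - \frac{2}{3}$)
$\left(B{\left(-27 \right)} + 834\right) T = \left(- \frac{2}{3} + 834\right) 1295 = \frac{2500}{3} \cdot 1295 = \frac{3237500}{3}$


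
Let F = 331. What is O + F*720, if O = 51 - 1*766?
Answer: 237605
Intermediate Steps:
O = -715 (O = 51 - 766 = -715)
O + F*720 = -715 + 331*720 = -715 + 238320 = 237605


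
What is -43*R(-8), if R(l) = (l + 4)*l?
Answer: -1376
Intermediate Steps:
R(l) = l*(4 + l) (R(l) = (4 + l)*l = l*(4 + l))
-43*R(-8) = -(-344)*(4 - 8) = -(-344)*(-4) = -43*32 = -1376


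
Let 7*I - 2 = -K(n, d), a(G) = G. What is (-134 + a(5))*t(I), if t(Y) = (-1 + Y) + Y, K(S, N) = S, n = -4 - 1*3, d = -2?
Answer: -1419/7 ≈ -202.71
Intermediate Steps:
n = -7 (n = -4 - 3 = -7)
I = 9/7 (I = 2/7 + (-1*(-7))/7 = 2/7 + (⅐)*7 = 2/7 + 1 = 9/7 ≈ 1.2857)
t(Y) = -1 + 2*Y
(-134 + a(5))*t(I) = (-134 + 5)*(-1 + 2*(9/7)) = -129*(-1 + 18/7) = -129*11/7 = -1419/7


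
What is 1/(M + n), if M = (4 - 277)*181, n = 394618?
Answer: 1/345205 ≈ 2.8968e-6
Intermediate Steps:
M = -49413 (M = -273*181 = -49413)
1/(M + n) = 1/(-49413 + 394618) = 1/345205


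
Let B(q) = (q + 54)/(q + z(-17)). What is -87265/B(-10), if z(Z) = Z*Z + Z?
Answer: -11431715/22 ≈ -5.1962e+5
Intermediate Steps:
z(Z) = Z + Z² (z(Z) = Z² + Z = Z + Z²)
B(q) = (54 + q)/(272 + q) (B(q) = (q + 54)/(q - 17*(1 - 17)) = (54 + q)/(q - 17*(-16)) = (54 + q)/(q + 272) = (54 + q)/(272 + q))
-87265/B(-10) = -87265*(272 - 10)/(54 - 10) = -87265/(44/262) = -87265/((1/262)*44) = -87265/22/131 = -87265*131/22 = -11431715/22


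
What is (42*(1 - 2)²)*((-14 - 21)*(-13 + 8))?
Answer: 7350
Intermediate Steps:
(42*(1 - 2)²)*((-14 - 21)*(-13 + 8)) = (42*(-1)²)*(-35*(-5)) = (42*1)*175 = 42*175 = 7350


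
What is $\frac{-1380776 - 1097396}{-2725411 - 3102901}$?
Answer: $\frac{619543}{1457078} \approx 0.4252$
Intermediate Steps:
$\frac{-1380776 - 1097396}{-2725411 - 3102901} = - \frac{2478172}{-2725411 - 3102901} = - \frac{2478172}{-5828312} = \left(-2478172\right) \left(- \frac{1}{5828312}\right) = \frac{619543}{1457078}$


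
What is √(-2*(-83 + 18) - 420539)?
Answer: I*√420409 ≈ 648.39*I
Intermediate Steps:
√(-2*(-83 + 18) - 420539) = √(-2*(-65) - 420539) = √(130 - 420539) = √(-420409) = I*√420409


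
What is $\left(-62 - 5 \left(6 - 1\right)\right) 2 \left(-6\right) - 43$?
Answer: $1001$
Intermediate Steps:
$\left(-62 - 5 \left(6 - 1\right)\right) 2 \left(-6\right) - 43 = \left(-62 - 25\right) \left(-12\right) - 43 = \left(-87\right) \left(-12\right) - 43 = 1044 - 43 = 1001$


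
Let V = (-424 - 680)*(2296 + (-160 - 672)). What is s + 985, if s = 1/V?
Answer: 1592012159/1616256 ≈ 985.00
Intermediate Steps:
V = -1616256 (V = -1104*(2296 - 832) = -1104*1464 = -1616256)
s = -1/1616256 (s = 1/(-1616256) = -1/1616256 ≈ -6.1871e-7)
s + 985 = -1/1616256 + 985 = 1592012159/1616256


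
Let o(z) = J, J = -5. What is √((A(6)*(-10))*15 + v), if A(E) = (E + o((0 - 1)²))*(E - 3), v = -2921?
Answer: I*√3371 ≈ 58.06*I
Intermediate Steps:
o(z) = -5
A(E) = (-5 + E)*(-3 + E) (A(E) = (E - 5)*(E - 3) = (-5 + E)*(-3 + E))
√((A(6)*(-10))*15 + v) = √(((15 + 6² - 8*6)*(-10))*15 - 2921) = √(((15 + 36 - 48)*(-10))*15 - 2921) = √((3*(-10))*15 - 2921) = √(-30*15 - 2921) = √(-450 - 2921) = √(-3371) = I*√3371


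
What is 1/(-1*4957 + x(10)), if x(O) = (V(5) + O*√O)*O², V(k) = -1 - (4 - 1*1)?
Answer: -5357/18697449 - 1000*√10/18697449 ≈ -0.00045564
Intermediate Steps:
V(k) = -4 (V(k) = -1 - (4 - 1) = -1 - 1*3 = -1 - 3 = -4)
x(O) = O²*(-4 + O^(3/2)) (x(O) = (-4 + O*√O)*O² = (-4 + O^(3/2))*O² = O²*(-4 + O^(3/2)))
1/(-1*4957 + x(10)) = 1/(-1*4957 + (10^(7/2) - 4*10²)) = 1/(-4957 + (1000*√10 - 4*100)) = 1/(-4957 + (1000*√10 - 400)) = 1/(-4957 + (-400 + 1000*√10)) = 1/(-5357 + 1000*√10)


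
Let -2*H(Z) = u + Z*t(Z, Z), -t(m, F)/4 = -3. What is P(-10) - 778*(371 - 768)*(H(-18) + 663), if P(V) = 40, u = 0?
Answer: 238135726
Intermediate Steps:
t(m, F) = 12 (t(m, F) = -4*(-3) = 12)
H(Z) = -6*Z (H(Z) = -(0 + Z*12)/2 = -(0 + 12*Z)/2 = -6*Z)
P(-10) - 778*(371 - 768)*(H(-18) + 663) = 40 - 778*(371 - 768)*(-6*(-18) + 663) = 40 - (-308866)*(108 + 663) = 40 - (-308866)*771 = 40 - 778*(-306087) = 40 + 238135686 = 238135726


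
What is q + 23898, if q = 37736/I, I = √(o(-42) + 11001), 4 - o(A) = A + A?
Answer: 23898 + 37736*√11089/11089 ≈ 24256.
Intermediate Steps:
o(A) = 4 - 2*A (o(A) = 4 - (A + A) = 4 - 2*A)
I = √11089 (I = √((4 - 2*(-42)) + 11001) = √((4 + 84) + 11001) = √(88 + 11001) = √11089 ≈ 105.30)
q = 37736*√11089/11089 (q = 37736/(√11089) = 37736*(√11089/11089) = 37736*√11089/11089 ≈ 358.35)
q + 23898 = 37736*√11089/11089 + 23898 = 23898 + 37736*√11089/11089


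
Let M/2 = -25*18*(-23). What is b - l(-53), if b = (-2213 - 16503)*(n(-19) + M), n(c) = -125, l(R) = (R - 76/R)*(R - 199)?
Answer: -20410018816/53 ≈ -3.8509e+8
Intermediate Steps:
l(R) = (-199 + R)*(R - 76/R) (l(R) = (R - 76/R)*(-199 + R) = (-199 + R)*(R - 76/R))
M = 20700 (M = 2*(-25*18*(-23)) = 2*(-450*(-23)) = 2*10350 = 20700)
b = -385081700 (b = (-2213 - 16503)*(-125 + 20700) = -18716*20575 = -385081700)
b - l(-53) = -385081700 - (-76 + (-53)² - 199*(-53) + 15124/(-53)) = -385081700 - (-76 + 2809 + 10547 + 15124*(-1/53)) = -385081700 - (-76 + 2809 + 10547 - 15124/53) = -385081700 - 1*688716/53 = -385081700 - 688716/53 = -20410018816/53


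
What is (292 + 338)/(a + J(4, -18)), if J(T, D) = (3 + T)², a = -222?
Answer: -630/173 ≈ -3.6416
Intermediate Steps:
(292 + 338)/(a + J(4, -18)) = (292 + 338)/(-222 + (3 + 4)²) = 630/(-222 + 7²) = 630/(-222 + 49) = 630/(-173) = 630*(-1/173) = -630/173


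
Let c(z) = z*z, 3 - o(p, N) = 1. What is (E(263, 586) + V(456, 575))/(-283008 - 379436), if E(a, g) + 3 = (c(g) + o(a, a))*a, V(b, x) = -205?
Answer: -45156733/331222 ≈ -136.33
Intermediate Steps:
o(p, N) = 2 (o(p, N) = 3 - 1*1 = 3 - 1 = 2)
c(z) = z²
E(a, g) = -3 + a*(2 + g²) (E(a, g) = -3 + (g² + 2)*a = -3 + (2 + g²)*a = -3 + a*(2 + g²))
(E(263, 586) + V(456, 575))/(-283008 - 379436) = ((-3 + 2*263 + 263*586²) - 205)/(-283008 - 379436) = ((-3 + 526 + 263*343396) - 205)/(-662444) = ((-3 + 526 + 90313148) - 205)*(-1/662444) = (90313671 - 205)*(-1/662444) = 90313466*(-1/662444) = -45156733/331222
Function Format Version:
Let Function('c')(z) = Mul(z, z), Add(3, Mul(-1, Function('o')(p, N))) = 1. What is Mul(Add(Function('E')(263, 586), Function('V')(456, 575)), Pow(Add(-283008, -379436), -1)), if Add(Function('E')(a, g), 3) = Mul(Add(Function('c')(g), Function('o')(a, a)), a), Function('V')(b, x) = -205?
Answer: Rational(-45156733, 331222) ≈ -136.33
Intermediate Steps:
Function('o')(p, N) = 2 (Function('o')(p, N) = Add(3, Mul(-1, 1)) = Add(3, -1) = 2)
Function('c')(z) = Pow(z, 2)
Function('E')(a, g) = Add(-3, Mul(a, Add(2, Pow(g, 2)))) (Function('E')(a, g) = Add(-3, Mul(Add(Pow(g, 2), 2), a)) = Add(-3, Mul(Add(2, Pow(g, 2)), a)) = Add(-3, Mul(a, Add(2, Pow(g, 2)))))
Mul(Add(Function('E')(263, 586), Function('V')(456, 575)), Pow(Add(-283008, -379436), -1)) = Mul(Add(Add(-3, Mul(2, 263), Mul(263, Pow(586, 2))), -205), Pow(Add(-283008, -379436), -1)) = Mul(Add(Add(-3, 526, Mul(263, 343396)), -205), Pow(-662444, -1)) = Mul(Add(Add(-3, 526, 90313148), -205), Rational(-1, 662444)) = Mul(Add(90313671, -205), Rational(-1, 662444)) = Mul(90313466, Rational(-1, 662444)) = Rational(-45156733, 331222)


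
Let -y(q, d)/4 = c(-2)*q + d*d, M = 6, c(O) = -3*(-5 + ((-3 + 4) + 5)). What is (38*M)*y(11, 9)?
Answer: -43776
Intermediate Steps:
c(O) = -3 (c(O) = -3*(-5 + (1 + 5)) = -3*(-5 + 6) = -3*1 = -3)
y(q, d) = -4*d² + 12*q (y(q, d) = -4*(-3*q + d*d) = -4*(-3*q + d²) = -4*(d² - 3*q) = -4*d² + 12*q)
(38*M)*y(11, 9) = (38*6)*(-4*9² + 12*11) = 228*(-4*81 + 132) = 228*(-324 + 132) = 228*(-192) = -43776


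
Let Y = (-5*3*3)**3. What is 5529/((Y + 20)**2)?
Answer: 291/436848475 ≈ 6.6613e-7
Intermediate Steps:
Y = -91125 (Y = (-15*3)**3 = (-45)**3 = -91125)
5529/((Y + 20)**2) = 5529/((-91125 + 20)**2) = 5529/((-91105)**2) = 5529/8300121025 = 5529*(1/8300121025) = 291/436848475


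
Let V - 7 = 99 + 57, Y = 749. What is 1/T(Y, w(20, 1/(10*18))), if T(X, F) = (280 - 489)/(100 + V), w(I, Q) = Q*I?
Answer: -263/209 ≈ -1.2584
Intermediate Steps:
V = 163 (V = 7 + (99 + 57) = 7 + 156 = 163)
w(I, Q) = I*Q
T(X, F) = -209/263 (T(X, F) = (280 - 489)/(100 + 163) = -209/263)
1/T(Y, w(20, 1/(10*18))) = 1/(-209/263) = -263/209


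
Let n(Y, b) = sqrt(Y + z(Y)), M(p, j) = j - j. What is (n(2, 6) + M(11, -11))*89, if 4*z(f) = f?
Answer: 89*sqrt(10)/2 ≈ 140.72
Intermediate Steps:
M(p, j) = 0
z(f) = f/4
n(Y, b) = sqrt(5)*sqrt(Y)/2 (n(Y, b) = sqrt(Y + Y/4) = sqrt(5*Y/4) = sqrt(5)*sqrt(Y)/2)
(n(2, 6) + M(11, -11))*89 = (sqrt(5)*sqrt(2)/2 + 0)*89 = (sqrt(10)/2 + 0)*89 = (sqrt(10)/2)*89 = 89*sqrt(10)/2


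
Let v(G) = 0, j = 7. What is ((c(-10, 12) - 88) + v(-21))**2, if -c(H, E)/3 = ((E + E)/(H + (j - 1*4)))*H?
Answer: 1784896/49 ≈ 36426.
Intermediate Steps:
c(H, E) = -6*E*H/(3 + H) (c(H, E) = -3*(E + E)/(H + (7 - 1*4))*H = -3*(2*E)/(H + (7 - 4))*H = -3*(2*E)/(H + 3)*H = -3*(2*E)/(3 + H)*H = -3*2*E/(3 + H)*H = -6*E*H/(3 + H))
((c(-10, 12) - 88) + v(-21))**2 = ((-6*12*(-10)/(3 - 10) - 88) + 0)**2 = ((-6*12*(-10)/(-7) - 88) + 0)**2 = ((-6*12*(-10)*(-1/7) - 88) + 0)**2 = ((-720/7 - 88) + 0)**2 = (-1336/7 + 0)**2 = (-1336/7)**2 = 1784896/49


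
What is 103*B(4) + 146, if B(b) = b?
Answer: 558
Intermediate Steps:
103*B(4) + 146 = 103*4 + 146 = 412 + 146 = 558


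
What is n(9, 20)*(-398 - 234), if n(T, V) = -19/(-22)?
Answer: -6004/11 ≈ -545.82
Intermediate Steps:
n(T, V) = 19/22 (n(T, V) = -19*(-1/22) = 19/22)
n(9, 20)*(-398 - 234) = 19*(-398 - 234)/22 = (19/22)*(-632) = -6004/11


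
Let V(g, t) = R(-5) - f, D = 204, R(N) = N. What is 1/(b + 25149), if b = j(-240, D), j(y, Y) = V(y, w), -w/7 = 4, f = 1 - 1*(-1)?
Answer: 1/25142 ≈ 3.9774e-5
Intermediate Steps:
f = 2 (f = 1 + 1 = 2)
w = -28 (w = -7*4 = -28)
V(g, t) = -7 (V(g, t) = -5 - 1*2 = -5 - 2 = -7)
j(y, Y) = -7
b = -7
1/(b + 25149) = 1/(-7 + 25149) = 1/25142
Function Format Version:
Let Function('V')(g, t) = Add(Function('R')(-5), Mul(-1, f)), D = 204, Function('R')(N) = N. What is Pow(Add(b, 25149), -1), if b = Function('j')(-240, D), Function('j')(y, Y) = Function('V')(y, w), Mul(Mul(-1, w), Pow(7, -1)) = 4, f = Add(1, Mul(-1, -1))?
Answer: Rational(1, 25142) ≈ 3.9774e-5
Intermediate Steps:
f = 2 (f = Add(1, 1) = 2)
w = -28 (w = Mul(-7, 4) = -28)
Function('V')(g, t) = -7 (Function('V')(g, t) = Add(-5, Mul(-1, 2)) = Add(-5, -2) = -7)
Function('j')(y, Y) = -7
b = -7
Pow(Add(b, 25149), -1) = Pow(Add(-7, 25149), -1) = Pow(25142, -1) = Rational(1, 25142)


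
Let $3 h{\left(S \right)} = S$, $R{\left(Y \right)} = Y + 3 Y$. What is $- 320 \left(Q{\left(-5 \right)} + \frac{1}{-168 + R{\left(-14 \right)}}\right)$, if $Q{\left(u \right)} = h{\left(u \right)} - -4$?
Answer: $- \frac{15650}{21} \approx -745.24$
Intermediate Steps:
$R{\left(Y \right)} = 4 Y$
$h{\left(S \right)} = \frac{S}{3}$
$Q{\left(u \right)} = 4 + \frac{u}{3}$ ($Q{\left(u \right)} = \frac{u}{3} - -4 = \frac{u}{3} + 4 = 4 + \frac{u}{3}$)
$- 320 \left(Q{\left(-5 \right)} + \frac{1}{-168 + R{\left(-14 \right)}}\right) = - 320 \left(\left(4 + \frac{1}{3} \left(-5\right)\right) + \frac{1}{-168 + 4 \left(-14\right)}\right) = - 320 \left(\left(4 - \frac{5}{3}\right) + \frac{1}{-168 - 56}\right) = - 320 \left(\frac{7}{3} + \frac{1}{-224}\right) = - 320 \left(\frac{7}{3} - \frac{1}{224}\right) = \left(-320\right) \frac{1565}{672} = - \frac{15650}{21}$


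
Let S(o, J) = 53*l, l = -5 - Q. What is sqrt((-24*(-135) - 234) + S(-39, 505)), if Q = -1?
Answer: sqrt(2794) ≈ 52.858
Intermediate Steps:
l = -4 (l = -5 - 1*(-1) = -5 + 1 = -4)
S(o, J) = -212 (S(o, J) = 53*(-4) = -212)
sqrt((-24*(-135) - 234) + S(-39, 505)) = sqrt((-24*(-135) - 234) - 212) = sqrt((3240 - 234) - 212) = sqrt(3006 - 212) = sqrt(2794)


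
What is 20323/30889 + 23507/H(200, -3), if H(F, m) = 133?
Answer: 728810682/4108237 ≈ 177.40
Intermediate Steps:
20323/30889 + 23507/H(200, -3) = 20323/30889 + 23507/133 = 728810682/4108237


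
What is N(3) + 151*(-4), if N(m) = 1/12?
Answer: -7247/12 ≈ -603.92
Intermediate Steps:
N(m) = 1/12
N(3) + 151*(-4) = 1/12 + 151*(-4) = 1/12 - 604 = -7247/12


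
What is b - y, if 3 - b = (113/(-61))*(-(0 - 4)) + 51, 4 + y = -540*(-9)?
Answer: -298692/61 ≈ -4896.6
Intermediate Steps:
y = 4856 (y = -4 - 540*(-9) = -4 + 4860 = 4856)
b = -2476/61 (b = 3 - ((113/(-61))*(-(0 - 4)) + 51) = 3 - ((113*(-1/61))*(-1*(-4)) + 51) = 3 - (-113/61*4 + 51) = 3 - (-452/61 + 51) = 3 - 1*2659/61 = 3 - 2659/61 = -2476/61 ≈ -40.590)
b - y = -2476/61 - 1*4856 = -2476/61 - 4856 = -298692/61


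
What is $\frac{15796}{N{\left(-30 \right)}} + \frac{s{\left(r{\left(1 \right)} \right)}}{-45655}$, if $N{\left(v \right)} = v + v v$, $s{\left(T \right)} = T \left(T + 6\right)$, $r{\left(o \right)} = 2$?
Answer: $\frac{72115246}{3971985} \approx 18.156$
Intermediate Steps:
$s{\left(T \right)} = T \left(6 + T\right)$
$N{\left(v \right)} = v + v^{2}$
$\frac{15796}{N{\left(-30 \right)}} + \frac{s{\left(r{\left(1 \right)} \right)}}{-45655} = \frac{15796}{\left(-30\right) \left(1 - 30\right)} + \frac{2 \left(6 + 2\right)}{-45655} = \frac{15796}{\left(-30\right) \left(-29\right)} + 2 \cdot 8 \left(- \frac{1}{45655}\right) = \frac{15796}{870} + 16 \left(- \frac{1}{45655}\right) = 15796 \cdot \frac{1}{870} - \frac{16}{45655} = \frac{7898}{435} - \frac{16}{45655} = \frac{72115246}{3971985}$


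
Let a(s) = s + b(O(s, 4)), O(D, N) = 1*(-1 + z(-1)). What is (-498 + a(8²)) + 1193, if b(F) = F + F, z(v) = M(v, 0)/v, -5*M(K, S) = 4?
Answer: 3793/5 ≈ 758.60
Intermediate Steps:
M(K, S) = -⅘ (M(K, S) = -⅕*4 = -⅘)
z(v) = -4/(5*v)
O(D, N) = -⅕ (O(D, N) = 1*(-1 - ⅘/(-1)) = 1*(-1 - ⅘*(-1)) = 1*(-1 + ⅘) = 1*(-⅕) = -⅕)
b(F) = 2*F
a(s) = -⅖ + s (a(s) = s + 2*(-⅕) = s - ⅖ = -⅖ + s)
(-498 + a(8²)) + 1193 = (-498 + (-⅖ + 8²)) + 1193 = (-498 + (-⅖ + 64)) + 1193 = (-498 + 318/5) + 1193 = -2172/5 + 1193 = 3793/5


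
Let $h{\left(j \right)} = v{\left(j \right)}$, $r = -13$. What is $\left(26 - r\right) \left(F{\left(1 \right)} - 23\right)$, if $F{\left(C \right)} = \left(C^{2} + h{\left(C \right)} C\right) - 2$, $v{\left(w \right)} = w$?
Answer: $-897$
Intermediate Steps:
$h{\left(j \right)} = j$
$F{\left(C \right)} = -2 + 2 C^{2}$ ($F{\left(C \right)} = \left(C^{2} + C C\right) - 2 = \left(C^{2} + C^{2}\right) - 2 = 2 C^{2} - 2 = -2 + 2 C^{2}$)
$\left(26 - r\right) \left(F{\left(1 \right)} - 23\right) = \left(26 - -13\right) \left(\left(-2 + 2 \cdot 1^{2}\right) - 23\right) = \left(26 + 13\right) \left(\left(-2 + 2 \cdot 1\right) - 23\right) = 39 \left(\left(-2 + 2\right) - 23\right) = 39 \left(0 - 23\right) = 39 \left(-23\right) = -897$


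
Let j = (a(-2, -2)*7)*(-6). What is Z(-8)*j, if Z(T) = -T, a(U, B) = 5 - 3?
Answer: -672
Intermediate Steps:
a(U, B) = 2
j = -84 (j = (2*7)*(-6) = 14*(-6) = -84)
Z(-8)*j = -1*(-8)*(-84) = 8*(-84) = -672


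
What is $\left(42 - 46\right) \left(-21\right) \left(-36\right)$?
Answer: $-3024$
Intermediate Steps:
$\left(42 - 46\right) \left(-21\right) \left(-36\right) = \left(-4\right) \left(-21\right) \left(-36\right) = 84 \left(-36\right) = -3024$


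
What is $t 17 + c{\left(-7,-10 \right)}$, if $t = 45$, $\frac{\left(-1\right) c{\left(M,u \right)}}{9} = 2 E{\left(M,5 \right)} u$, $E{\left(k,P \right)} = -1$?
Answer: $585$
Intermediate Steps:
$c{\left(M,u \right)} = 18 u$ ($c{\left(M,u \right)} = - 9 \cdot 2 \left(-1\right) u = - 9 \left(- 2 u\right) = 18 u$)
$t 17 + c{\left(-7,-10 \right)} = 45 \cdot 17 + 18 \left(-10\right) = 765 - 180 = 585$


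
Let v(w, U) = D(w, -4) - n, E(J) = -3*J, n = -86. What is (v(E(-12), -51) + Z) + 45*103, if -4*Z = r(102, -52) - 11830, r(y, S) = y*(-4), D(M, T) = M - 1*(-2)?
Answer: 15637/2 ≈ 7818.5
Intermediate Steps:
D(M, T) = 2 + M (D(M, T) = M + 2 = 2 + M)
r(y, S) = -4*y
v(w, U) = 88 + w (v(w, U) = (2 + w) - 1*(-86) = (2 + w) + 86 = 88 + w)
Z = 6119/2 (Z = -(-4*102 - 11830)/4 = -(-408 - 11830)/4 = -¼*(-12238) = 6119/2 ≈ 3059.5)
(v(E(-12), -51) + Z) + 45*103 = ((88 - 3*(-12)) + 6119/2) + 45*103 = ((88 + 36) + 6119/2) + 4635 = (124 + 6119/2) + 4635 = 6367/2 + 4635 = 15637/2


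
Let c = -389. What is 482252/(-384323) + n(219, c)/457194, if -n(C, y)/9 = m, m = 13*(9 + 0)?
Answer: -73629137669/58570056554 ≈ -1.2571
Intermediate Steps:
m = 117 (m = 13*9 = 117)
n(C, y) = -1053 (n(C, y) = -9*117 = -1053)
482252/(-384323) + n(219, c)/457194 = 482252/(-384323) - 1053/457194 = 482252*(-1/384323) - 1053*1/457194 = -482252/384323 - 351/152398 = -73629137669/58570056554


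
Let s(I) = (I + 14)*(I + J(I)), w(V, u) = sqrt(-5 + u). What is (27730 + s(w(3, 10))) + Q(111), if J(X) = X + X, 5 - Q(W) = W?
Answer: 27639 + 42*sqrt(5) ≈ 27733.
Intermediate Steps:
Q(W) = 5 - W
J(X) = 2*X
s(I) = 3*I*(14 + I) (s(I) = (I + 14)*(I + 2*I) = (14 + I)*(3*I) = 3*I*(14 + I))
(27730 + s(w(3, 10))) + Q(111) = (27730 + 3*sqrt(-5 + 10)*(14 + sqrt(-5 + 10))) + (5 - 1*111) = (27730 + 3*sqrt(5)*(14 + sqrt(5))) + (5 - 111) = (27730 + 3*sqrt(5)*(14 + sqrt(5))) - 106 = 27624 + 3*sqrt(5)*(14 + sqrt(5))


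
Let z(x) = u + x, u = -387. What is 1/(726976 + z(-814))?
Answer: 1/725775 ≈ 1.3778e-6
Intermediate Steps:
z(x) = -387 + x
1/(726976 + z(-814)) = 1/(726976 + (-387 - 814)) = 1/(726976 - 1201) = 1/725775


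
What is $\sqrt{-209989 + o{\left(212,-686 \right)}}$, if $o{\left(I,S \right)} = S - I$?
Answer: $i \sqrt{210887} \approx 459.22 i$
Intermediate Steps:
$\sqrt{-209989 + o{\left(212,-686 \right)}} = \sqrt{-209989 - 898} = \sqrt{-210887} = i \sqrt{210887}$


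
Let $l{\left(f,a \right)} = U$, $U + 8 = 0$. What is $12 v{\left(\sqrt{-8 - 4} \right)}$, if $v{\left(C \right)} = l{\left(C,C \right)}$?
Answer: $-96$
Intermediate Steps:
$U = -8$ ($U = -8 + 0 = -8$)
$l{\left(f,a \right)} = -8$
$v{\left(C \right)} = -8$
$12 v{\left(\sqrt{-8 - 4} \right)} = 12 \left(-8\right) = -96$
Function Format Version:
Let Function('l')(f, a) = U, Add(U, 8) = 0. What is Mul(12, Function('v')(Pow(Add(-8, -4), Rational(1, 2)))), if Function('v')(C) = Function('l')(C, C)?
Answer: -96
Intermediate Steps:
U = -8 (U = Add(-8, 0) = -8)
Function('l')(f, a) = -8
Function('v')(C) = -8
Mul(12, Function('v')(Pow(Add(-8, -4), Rational(1, 2)))) = Mul(12, -8) = -96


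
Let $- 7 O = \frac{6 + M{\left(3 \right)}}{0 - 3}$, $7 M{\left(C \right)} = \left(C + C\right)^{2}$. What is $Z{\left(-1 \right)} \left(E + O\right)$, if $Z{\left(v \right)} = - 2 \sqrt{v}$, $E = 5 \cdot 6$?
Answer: $- \frac{2992 i}{49} \approx - 61.061 i$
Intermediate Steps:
$E = 30$
$M{\left(C \right)} = \frac{4 C^{2}}{7}$ ($M{\left(C \right)} = \frac{\left(C + C\right)^{2}}{7} = \frac{\left(2 C\right)^{2}}{7} = \frac{4 C^{2}}{7}$)
$O = \frac{26}{49}$ ($O = - \frac{\left(6 + \frac{4 \cdot 3^{2}}{7}\right) \frac{1}{0 - 3}}{7} = - \frac{\left(6 + \frac{4}{7} \cdot 9\right) \frac{1}{-3}}{7} = - \frac{\left(6 + \frac{36}{7}\right) \left(- \frac{1}{3}\right)}{7} = - \frac{\frac{78}{7} \left(- \frac{1}{3}\right)}{7} = \left(- \frac{1}{7}\right) \left(- \frac{26}{7}\right) = \frac{26}{49} \approx 0.53061$)
$Z{\left(-1 \right)} \left(E + O\right) = - 2 \sqrt{-1} \left(30 + \frac{26}{49}\right) = - 2 i \frac{1496}{49} = - \frac{2992 i}{49}$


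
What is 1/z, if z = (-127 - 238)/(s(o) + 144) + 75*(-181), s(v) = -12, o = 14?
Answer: -132/1792265 ≈ -7.3650e-5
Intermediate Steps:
z = -1792265/132 (z = (-127 - 238)/(-12 + 144) + 75*(-181) = -365/132 - 13575 = -1792265/132 ≈ -13578.)
1/z = 1/(-1792265/132) = -132/1792265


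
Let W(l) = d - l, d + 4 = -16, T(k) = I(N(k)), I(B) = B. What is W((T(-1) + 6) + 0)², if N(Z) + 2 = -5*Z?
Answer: 841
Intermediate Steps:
N(Z) = -2 - 5*Z
T(k) = -2 - 5*k
d = -20 (d = -4 - 16 = -20)
W(l) = -20 - l
W((T(-1) + 6) + 0)² = (-20 - (((-2 - 5*(-1)) + 6) + 0))² = (-20 - (((-2 + 5) + 6) + 0))² = (-20 - ((3 + 6) + 0))² = (-20 - (9 + 0))² = (-20 - 1*9)² = (-20 - 9)² = (-29)² = 841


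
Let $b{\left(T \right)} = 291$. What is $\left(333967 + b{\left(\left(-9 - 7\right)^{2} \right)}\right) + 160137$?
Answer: $494395$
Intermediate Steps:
$\left(333967 + b{\left(\left(-9 - 7\right)^{2} \right)}\right) + 160137 = \left(333967 + 291\right) + 160137 = 334258 + 160137 = 494395$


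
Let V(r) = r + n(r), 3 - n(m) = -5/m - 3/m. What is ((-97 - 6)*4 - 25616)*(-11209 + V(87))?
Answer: 8392685220/29 ≈ 2.8940e+8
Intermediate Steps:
n(m) = 3 + 8/m (n(m) = 3 - (-5/m - 3/m) = 3 - (-8)/m = 3 + 8/m)
V(r) = 3 + r + 8/r (V(r) = r + (3 + 8/r) = 3 + r + 8/r)
((-97 - 6)*4 - 25616)*(-11209 + V(87)) = ((-97 - 6)*4 - 25616)*(-11209 + (3 + 87 + 8/87)) = (-103*4 - 25616)*(-11209 + (3 + 87 + 8*(1/87))) = (-412 - 25616)*(-11209 + (3 + 87 + 8/87)) = -26028*(-11209 + 7838/87) = -26028*(-967345/87) = 8392685220/29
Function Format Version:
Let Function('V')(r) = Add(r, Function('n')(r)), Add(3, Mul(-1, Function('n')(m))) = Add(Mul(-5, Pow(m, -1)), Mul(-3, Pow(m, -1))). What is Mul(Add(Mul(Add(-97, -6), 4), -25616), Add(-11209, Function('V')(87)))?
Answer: Rational(8392685220, 29) ≈ 2.8940e+8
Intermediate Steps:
Function('n')(m) = Add(3, Mul(8, Pow(m, -1))) (Function('n')(m) = Add(3, Mul(-1, Add(Mul(-5, Pow(m, -1)), Mul(-3, Pow(m, -1))))) = Add(3, Mul(-1, Mul(-8, Pow(m, -1)))) = Add(3, Mul(8, Pow(m, -1))))
Function('V')(r) = Add(3, r, Mul(8, Pow(r, -1))) (Function('V')(r) = Add(r, Add(3, Mul(8, Pow(r, -1)))) = Add(3, r, Mul(8, Pow(r, -1))))
Mul(Add(Mul(Add(-97, -6), 4), -25616), Add(-11209, Function('V')(87))) = Mul(Add(Mul(Add(-97, -6), 4), -25616), Add(-11209, Add(3, 87, Mul(8, Pow(87, -1))))) = Mul(Add(Mul(-103, 4), -25616), Add(-11209, Add(3, 87, Mul(8, Rational(1, 87))))) = Mul(Add(-412, -25616), Add(-11209, Add(3, 87, Rational(8, 87)))) = Mul(-26028, Add(-11209, Rational(7838, 87))) = Mul(-26028, Rational(-967345, 87)) = Rational(8392685220, 29)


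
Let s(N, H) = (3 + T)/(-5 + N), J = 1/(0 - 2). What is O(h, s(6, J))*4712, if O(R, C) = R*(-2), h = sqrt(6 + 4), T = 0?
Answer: -9424*sqrt(10) ≈ -29801.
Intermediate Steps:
J = -1/2 (J = 1/(-2) = -1/2 ≈ -0.50000)
s(N, H) = 3/(-5 + N) (s(N, H) = (3 + 0)/(-5 + N) = 3/(-5 + N))
h = sqrt(10) ≈ 3.1623
O(R, C) = -2*R
O(h, s(6, J))*4712 = -2*sqrt(10)*4712 = -9424*sqrt(10)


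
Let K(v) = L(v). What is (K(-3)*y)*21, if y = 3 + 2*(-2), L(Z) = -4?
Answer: 84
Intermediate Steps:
K(v) = -4
y = -1 (y = 3 - 4 = -1)
(K(-3)*y)*21 = -4*(-1)*21 = 4*21 = 84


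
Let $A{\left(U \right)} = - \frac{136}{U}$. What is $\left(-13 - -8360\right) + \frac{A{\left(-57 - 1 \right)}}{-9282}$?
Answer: $\frac{66083197}{7917} \approx 8347.0$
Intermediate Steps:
$\left(-13 - -8360\right) + \frac{A{\left(-57 - 1 \right)}}{-9282} = \left(-13 - -8360\right) + \frac{\left(-136\right) \frac{1}{-57 - 1}}{-9282} = \left(-13 + 8360\right) + - \frac{136}{-57 - 1} \left(- \frac{1}{9282}\right) = 8347 + - \frac{136}{-58} \left(- \frac{1}{9282}\right) = 8347 + \left(-136\right) \left(- \frac{1}{58}\right) \left(- \frac{1}{9282}\right) = 8347 + \frac{68}{29} \left(- \frac{1}{9282}\right) = 8347 - \frac{2}{7917} = \frac{66083197}{7917}$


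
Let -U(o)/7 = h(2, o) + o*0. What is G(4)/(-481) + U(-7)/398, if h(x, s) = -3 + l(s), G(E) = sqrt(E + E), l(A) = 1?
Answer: 7/199 - 2*sqrt(2)/481 ≈ 0.029296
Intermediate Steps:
G(E) = sqrt(2)*sqrt(E) (G(E) = sqrt(2*E) = sqrt(2)*sqrt(E))
h(x, s) = -2 (h(x, s) = -3 + 1 = -2)
U(o) = 14 (U(o) = -7*(-2 + o*0) = -7*(-2 + 0) = -7*(-2) = 14)
G(4)/(-481) + U(-7)/398 = (sqrt(2)*sqrt(4))/(-481) + 14/398 = (sqrt(2)*2)*(-1/481) + 14*(1/398) = (2*sqrt(2))*(-1/481) + 7/199 = -2*sqrt(2)/481 + 7/199 = 7/199 - 2*sqrt(2)/481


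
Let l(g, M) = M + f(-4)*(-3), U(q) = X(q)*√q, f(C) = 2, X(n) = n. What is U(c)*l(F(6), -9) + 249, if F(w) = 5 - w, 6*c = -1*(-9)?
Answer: 249 - 45*√6/4 ≈ 221.44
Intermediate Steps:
c = 3/2 (c = (-1*(-9))/6 = (⅙)*9 = 3/2 ≈ 1.5000)
U(q) = q^(3/2) (U(q) = q*√q = q^(3/2))
l(g, M) = -6 + M (l(g, M) = M + 2*(-3) = M - 6 = -6 + M)
U(c)*l(F(6), -9) + 249 = (3/2)^(3/2)*(-6 - 9) + 249 = (3*√6/4)*(-15) + 249 = -45*√6/4 + 249 = 249 - 45*√6/4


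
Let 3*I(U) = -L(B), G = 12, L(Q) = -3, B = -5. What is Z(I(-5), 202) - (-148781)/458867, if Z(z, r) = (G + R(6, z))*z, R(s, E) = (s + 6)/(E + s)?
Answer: 45092699/3212069 ≈ 14.039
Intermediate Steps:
R(s, E) = (6 + s)/(E + s)
I(U) = 1 (I(U) = (-1*(-3))/3 = (⅓)*3 = 1)
Z(z, r) = z*(12 + 12/(6 + z)) (Z(z, r) = (12 + (6 + 6)/(z + 6))*z = (12 + 12/(6 + z))*z = z*(12 + 12/(6 + z)))
Z(I(-5), 202) - (-148781)/458867 = 12*1*(7 + 1)/(6 + 1) - (-148781)/458867 = 12*1*8/7 - (-148781)/458867 = 12*1*(⅐)*8 - 1*(-148781/458867) = 96/7 + 148781/458867 = 45092699/3212069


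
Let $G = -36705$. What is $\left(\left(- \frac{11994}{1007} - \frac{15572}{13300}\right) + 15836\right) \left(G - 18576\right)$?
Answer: $- \frac{154145198818701}{176225} \approx -8.7471 \cdot 10^{8}$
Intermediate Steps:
$\left(\left(- \frac{11994}{1007} - \frac{15572}{13300}\right) + 15836\right) \left(G - 18576\right) = \left(\left(- \frac{11994}{1007} - \frac{15572}{13300}\right) + 15836\right) \left(-36705 - 18576\right) = \left(\left(\left(-11994\right) \frac{1}{1007} - \frac{3893}{3325}\right) + 15836\right) \left(-55281\right) = \left(\left(- \frac{11994}{1007} - \frac{3893}{3325}\right) + 15836\right) \left(-55281\right) = \left(- \frac{2305279}{176225} + 15836\right) \left(-55281\right) = \frac{2788393821}{176225} \left(-55281\right) = - \frac{154145198818701}{176225}$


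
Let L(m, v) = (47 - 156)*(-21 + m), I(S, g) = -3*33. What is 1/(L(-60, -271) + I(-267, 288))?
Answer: 1/8730 ≈ 0.00011455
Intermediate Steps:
I(S, g) = -99
L(m, v) = 2289 - 109*m (L(m, v) = -109*(-21 + m) = 2289 - 109*m)
1/(L(-60, -271) + I(-267, 288)) = 1/((2289 - 109*(-60)) - 99) = 1/((2289 + 6540) - 99) = 1/(8829 - 99) = 1/8730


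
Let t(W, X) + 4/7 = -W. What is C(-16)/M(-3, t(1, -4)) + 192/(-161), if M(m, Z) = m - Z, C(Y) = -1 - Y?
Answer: -3765/322 ≈ -11.693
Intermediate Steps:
t(W, X) = -4/7 - W
C(-16)/M(-3, t(1, -4)) + 192/(-161) = (-1 - 1*(-16))/(-3 - (-4/7 - 1*1)) + 192/(-161) = (-1 + 16)/(-3 - (-4/7 - 1)) + 192*(-1/161) = 15/(-3 - 1*(-11/7)) - 192/161 = 15/(-3 + 11/7) - 192/161 = 15/(-10/7) - 192/161 = 15*(-7/10) - 192/161 = -21/2 - 192/161 = -3765/322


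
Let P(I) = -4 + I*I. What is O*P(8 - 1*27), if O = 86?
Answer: 30702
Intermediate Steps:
P(I) = -4 + I²
O*P(8 - 1*27) = 86*(-4 + (8 - 1*27)²) = 86*(-4 + (8 - 27)²) = 86*(-4 + (-19)²) = 86*(-4 + 361) = 86*357 = 30702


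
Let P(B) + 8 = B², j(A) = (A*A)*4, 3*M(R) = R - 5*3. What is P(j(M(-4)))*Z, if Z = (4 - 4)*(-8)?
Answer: 0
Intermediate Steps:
M(R) = -5 + R/3 (M(R) = (R - 5*3)/3 = (R - 15)/3 = (-15 + R)/3 = -5 + R/3)
j(A) = 4*A² (j(A) = A²*4 = 4*A²)
P(B) = -8 + B²
Z = 0 (Z = 0*(-8) = 0)
P(j(M(-4)))*Z = (-8 + (4*(-5 + (⅓)*(-4))²)²)*0 = (-8 + (4*(-5 - 4/3)²)²)*0 = (-8 + (4*(-19/3)²)²)*0 = (-8 + (4*(361/9))²)*0 = (-8 + (1444/9)²)*0 = (-8 + 2085136/81)*0 = (2084488/81)*0 = 0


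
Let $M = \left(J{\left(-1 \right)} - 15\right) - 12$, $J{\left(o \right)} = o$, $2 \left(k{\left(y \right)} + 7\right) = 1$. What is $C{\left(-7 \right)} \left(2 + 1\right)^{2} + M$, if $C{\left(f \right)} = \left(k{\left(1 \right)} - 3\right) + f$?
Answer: $- \frac{353}{2} \approx -176.5$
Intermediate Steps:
$k{\left(y \right)} = - \frac{13}{2}$ ($k{\left(y \right)} = -7 + \frac{1}{2} \cdot 1 = -7 + \frac{1}{2} = - \frac{13}{2}$)
$C{\left(f \right)} = - \frac{19}{2} + f$ ($C{\left(f \right)} = \left(- \frac{13}{2} - 3\right) + f = - \frac{19}{2} + f$)
$M = -28$ ($M = \left(-1 - 15\right) - 12 = -16 - 12 = -28$)
$C{\left(-7 \right)} \left(2 + 1\right)^{2} + M = \left(- \frac{19}{2} - 7\right) \left(2 + 1\right)^{2} - 28 = - \frac{33 \cdot 3^{2}}{2} - 28 = \left(- \frac{33}{2}\right) 9 - 28 = - \frac{297}{2} - 28 = - \frac{353}{2}$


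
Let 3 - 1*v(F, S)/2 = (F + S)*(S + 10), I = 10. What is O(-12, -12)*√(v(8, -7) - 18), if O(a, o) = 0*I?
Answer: 0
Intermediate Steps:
v(F, S) = 6 - 2*(10 + S)*(F + S) (v(F, S) = 6 - 2*(F + S)*(S + 10) = 6 - 2*(F + S)*(10 + S) = 6 - 2*(10 + S)*(F + S))
O(a, o) = 0 (O(a, o) = 0*10 = 0)
O(-12, -12)*√(v(8, -7) - 18) = 0*√((6 - 20*8 - 20*(-7) - 2*(-7)² - 2*8*(-7)) - 18) = 0*√((6 - 160 + 140 - 2*49 + 112) - 18) = 0*√((6 - 160 + 140 - 98 + 112) - 18) = 0*√(0 - 18) = 0*√(-18) = 0*(3*I*√2) = 0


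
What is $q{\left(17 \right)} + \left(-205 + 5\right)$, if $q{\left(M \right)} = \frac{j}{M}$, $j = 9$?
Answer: $- \frac{3391}{17} \approx -199.47$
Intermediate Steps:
$q{\left(M \right)} = \frac{9}{M}$
$q{\left(17 \right)} + \left(-205 + 5\right) = \frac{9}{17} + \left(-205 + 5\right) = 9 \cdot \frac{1}{17} - 200 = \frac{9}{17} - 200 = - \frac{3391}{17}$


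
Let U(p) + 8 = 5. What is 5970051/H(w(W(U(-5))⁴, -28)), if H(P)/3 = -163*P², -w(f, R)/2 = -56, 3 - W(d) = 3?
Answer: -1990017/2044672 ≈ -0.97327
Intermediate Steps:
U(p) = -3 (U(p) = -8 + 5 = -3)
W(d) = 0 (W(d) = 3 - 1*3 = 3 - 3 = 0)
w(f, R) = 112 (w(f, R) = -2*(-56) = 112)
H(P) = -489*P² (H(P) = 3*(-163*P²) = -489*P²)
5970051/H(w(W(U(-5))⁴, -28)) = 5970051/((-489*112²)) = 5970051/((-489*12544)) = 5970051/(-6134016) = 5970051*(-1/6134016) = -1990017/2044672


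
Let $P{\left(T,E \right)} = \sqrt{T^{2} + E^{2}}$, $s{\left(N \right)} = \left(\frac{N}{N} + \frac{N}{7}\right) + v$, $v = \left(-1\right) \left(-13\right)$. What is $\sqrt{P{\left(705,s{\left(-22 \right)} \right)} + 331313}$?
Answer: $\frac{\sqrt{16234337 + 7 \sqrt{24360001}}}{7} \approx 576.21$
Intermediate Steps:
$v = 13$
$s{\left(N \right)} = 14 + \frac{N}{7}$ ($s{\left(N \right)} = \left(\frac{N}{N} + \frac{N}{7}\right) + 13 = \left(1 + N \frac{1}{7}\right) + 13 = \left(1 + \frac{N}{7}\right) + 13 = 14 + \frac{N}{7}$)
$P{\left(T,E \right)} = \sqrt{E^{2} + T^{2}}$
$\sqrt{P{\left(705,s{\left(-22 \right)} \right)} + 331313} = \sqrt{\sqrt{\left(14 + \frac{1}{7} \left(-22\right)\right)^{2} + 705^{2}} + 331313} = \sqrt{\sqrt{\left(14 - \frac{22}{7}\right)^{2} + 497025} + 331313} = \sqrt{\sqrt{\left(\frac{76}{7}\right)^{2} + 497025} + 331313} = \sqrt{\sqrt{\frac{5776}{49} + 497025} + 331313} = \sqrt{\sqrt{\frac{24360001}{49}} + 331313} = \sqrt{\frac{\sqrt{24360001}}{7} + 331313} = \sqrt{331313 + \frac{\sqrt{24360001}}{7}}$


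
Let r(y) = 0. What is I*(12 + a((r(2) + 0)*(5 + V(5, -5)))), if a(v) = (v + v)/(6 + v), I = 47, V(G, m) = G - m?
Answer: 564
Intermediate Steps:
a(v) = 2*v/(6 + v) (a(v) = (2*v)/(6 + v) = 2*v/(6 + v))
I*(12 + a((r(2) + 0)*(5 + V(5, -5)))) = 47*(12 + 2*((0 + 0)*(5 + (5 - 1*(-5))))/(6 + (0 + 0)*(5 + (5 - 1*(-5))))) = 47*(12 + 2*(0*(5 + (5 + 5)))/(6 + 0*(5 + (5 + 5)))) = 47*(12 + 2*(0*(5 + 10))/(6 + 0*(5 + 10))) = 47*(12 + 2*(0*15)/(6 + 0*15)) = 47*(12 + 2*0/(6 + 0)) = 47*(12 + 2*0/6) = 47*(12 + 2*0*(⅙)) = 47*(12 + 0) = 47*12 = 564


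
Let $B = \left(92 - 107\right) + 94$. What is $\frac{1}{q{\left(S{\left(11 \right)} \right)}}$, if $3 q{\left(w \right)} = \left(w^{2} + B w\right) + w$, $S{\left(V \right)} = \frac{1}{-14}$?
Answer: $- \frac{196}{373} \approx -0.52547$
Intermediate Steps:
$B = 79$ ($B = -15 + 94 = 79$)
$S{\left(V \right)} = - \frac{1}{14}$
$q{\left(w \right)} = \frac{w^{2}}{3} + \frac{80 w}{3}$ ($q{\left(w \right)} = \frac{\left(w^{2} + 79 w\right) + w}{3} = \frac{w^{2} + 80 w}{3} = \frac{w^{2}}{3} + \frac{80 w}{3}$)
$\frac{1}{q{\left(S{\left(11 \right)} \right)}} = \frac{1}{\frac{1}{3} \left(- \frac{1}{14}\right) \left(80 - \frac{1}{14}\right)} = \frac{1}{\frac{1}{3} \left(- \frac{1}{14}\right) \frac{1119}{14}} = \frac{1}{- \frac{373}{196}} = - \frac{196}{373}$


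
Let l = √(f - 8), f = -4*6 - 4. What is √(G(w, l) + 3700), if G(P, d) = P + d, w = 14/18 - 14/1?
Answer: √(33181 + 54*I)/3 ≈ 60.719 + 0.049408*I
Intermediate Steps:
f = -28 (f = -24 - 4 = -28)
w = -119/9 (w = 14*(1/18) - 14*1 = 7/9 - 14 = -119/9 ≈ -13.222)
l = 6*I (l = √(-28 - 8) = √(-36) = 6*I ≈ 6.0*I)
√(G(w, l) + 3700) = √((-119/9 + 6*I) + 3700) = √(33181/9 + 6*I)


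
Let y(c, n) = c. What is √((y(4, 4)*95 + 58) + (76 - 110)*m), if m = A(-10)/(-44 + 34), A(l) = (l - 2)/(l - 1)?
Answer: √1336170/55 ≈ 21.017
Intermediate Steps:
A(l) = (-2 + l)/(-1 + l)
m = -6/55 (m = ((-2 - 10)/(-1 - 10))/(-44 + 34) = (-12/(-11))/(-10) = -1/11*(-12)*(-⅒) = (12/11)*(-⅒) = -6/55 ≈ -0.10909)
√((y(4, 4)*95 + 58) + (76 - 110)*m) = √((4*95 + 58) + (76 - 110)*(-6/55)) = √((380 + 58) - 34*(-6/55)) = √(438 + 204/55) = √(24294/55) = √1336170/55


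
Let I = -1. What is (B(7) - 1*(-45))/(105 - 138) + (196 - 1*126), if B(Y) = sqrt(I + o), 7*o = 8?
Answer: 755/11 - sqrt(7)/231 ≈ 68.625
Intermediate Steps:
o = 8/7 (o = (1/7)*8 = 8/7 ≈ 1.1429)
B(Y) = sqrt(7)/7 (B(Y) = sqrt(-1 + 8/7) = sqrt(1/7) = sqrt(7)/7)
(B(7) - 1*(-45))/(105 - 138) + (196 - 1*126) = (sqrt(7)/7 - 1*(-45))/(105 - 138) + (196 - 1*126) = (sqrt(7)/7 + 45)/(-33) + (196 - 126) = (45 + sqrt(7)/7)*(-1/33) + 70 = (-15/11 - sqrt(7)/231) + 70 = 755/11 - sqrt(7)/231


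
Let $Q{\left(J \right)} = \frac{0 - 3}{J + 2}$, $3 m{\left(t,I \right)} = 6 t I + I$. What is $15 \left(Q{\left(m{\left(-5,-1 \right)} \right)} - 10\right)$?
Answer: $- \frac{1077}{7} \approx -153.86$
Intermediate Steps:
$m{\left(t,I \right)} = \frac{I}{3} + 2 I t$ ($m{\left(t,I \right)} = \frac{6 t I + I}{3} = \frac{6 I t + I}{3} = \frac{I + 6 I t}{3} = \frac{I}{3} + 2 I t$)
$Q{\left(J \right)} = - \frac{3}{2 + J}$
$15 \left(Q{\left(m{\left(-5,-1 \right)} \right)} - 10\right) = 15 \left(- \frac{3}{2 + \frac{1}{3} \left(-1\right) \left(1 + 6 \left(-5\right)\right)} - 10\right) = 15 \left(- \frac{3}{2 + \frac{1}{3} \left(-1\right) \left(1 - 30\right)} - 10\right) = 15 \left(- \frac{3}{2 + \frac{1}{3} \left(-1\right) \left(-29\right)} - 10\right) = 15 \left(- \frac{3}{2 + \frac{29}{3}} - 10\right) = 15 \left(- \frac{3}{\frac{35}{3}} - 10\right) = 15 \left(\left(-3\right) \frac{3}{35} - 10\right) = 15 \left(- \frac{9}{35} - 10\right) = 15 \left(- \frac{359}{35}\right) = - \frac{1077}{7}$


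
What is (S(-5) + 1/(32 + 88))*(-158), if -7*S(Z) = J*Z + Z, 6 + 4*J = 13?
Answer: -130903/420 ≈ -311.67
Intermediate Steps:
J = 7/4 (J = -3/2 + (¼)*13 = -3/2 + 13/4 = 7/4 ≈ 1.7500)
S(Z) = -11*Z/28 (S(Z) = -(7*Z/4 + Z)/7 = -11*Z/28)
(S(-5) + 1/(32 + 88))*(-158) = (-11/28*(-5) + 1/(32 + 88))*(-158) = (55/28 + 1/120)*(-158) = (1657/840)*(-158) = -130903/420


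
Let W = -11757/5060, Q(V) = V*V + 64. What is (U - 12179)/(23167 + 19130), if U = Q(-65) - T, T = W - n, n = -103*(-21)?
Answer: -9655621/71340940 ≈ -0.13534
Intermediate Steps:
Q(V) = 64 + V**2 (Q(V) = V**2 + 64 = 64 + V**2)
n = 2163
W = -11757/5060 (W = -11757*1/5060 = -11757/5060 ≈ -2.3235)
T = -10956537/5060 (T = -11757/5060 - 1*2163 = -11757/5060 - 2163 = -10956537/5060 ≈ -2165.3)
U = 32658877/5060 (U = (64 + (-65)**2) - 1*(-10956537/5060) = (64 + 4225) + 10956537/5060 = 4289 + 10956537/5060 = 32658877/5060 ≈ 6454.3)
(U - 12179)/(23167 + 19130) = (32658877/5060 - 12179)/(23167 + 19130) = -28966863/5060/42297 = -28966863/5060*1/42297 = -9655621/71340940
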